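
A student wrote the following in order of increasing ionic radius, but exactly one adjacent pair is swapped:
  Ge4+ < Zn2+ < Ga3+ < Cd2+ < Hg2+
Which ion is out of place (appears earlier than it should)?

Check each adjacent pair. Zn2+ and Ga3+ are reversed: both have 28 electrons but Z(Ga)=31 > Z(Zn)=30, so Ga3+ should be the smaller of the two. No other neighbouring pair contradicts the periodic trends, so Zn2+ is the ion listed too early.

Zn2+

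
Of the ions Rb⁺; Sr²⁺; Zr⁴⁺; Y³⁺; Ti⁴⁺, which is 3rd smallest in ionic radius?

First list Z and electron count for each: Ti⁴⁺ has 18 e⁻ (Z=22), Zr⁴⁺ has 36 e⁻ (Z=40), Y³⁺ has 36 e⁻ (Z=39), Sr²⁺ has 36 e⁻ (Z=38), Rb⁺ has 36 e⁻ (Z=37). Ti⁴⁺ < Zr⁴⁺ (same group, 1 shell fewer); Zr⁴⁺ < Y³⁺ (both 36 e⁻, Z=40>39); Y³⁺ < Sr²⁺ (isoelectronic, higher Z=39 is smaller); Sr²⁺ < Rb⁺ (isoelectronic, higher Z=38 is smaller).
Full ascending order: Ti⁴⁺ < Zr⁴⁺ < Y³⁺ < Sr²⁺ < Rb⁺. Counting from the smallest, position 3 is Y³⁺.

Y³⁺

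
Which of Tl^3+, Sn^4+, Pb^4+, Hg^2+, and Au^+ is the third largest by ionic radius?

Tl^3+

First list Z and electron count for each: Sn^4+: 46 e⁻, Z=50, Pb^4+: 78 e⁻, Z=82, Tl^3+: 78 e⁻, Z=81, Hg^2+: 78 e⁻, Z=80, Au^+: 78 e⁻, Z=79. Sn^4+ < Pb^4+ (same group, 1 shell fewer); Pb^4+ < Tl^3+ (both 78 e⁻, Z=82>81); Tl^3+ < Hg^2+ (isoelectronic, higher Z=81 is smaller); Hg^2+ < Au^+ (isoelectronic, higher Z=80 is smaller).
That gives Sn^4+ < Pb^4+ < Tl^3+ < Hg^2+ < Au^+. From the largest end, number 3 is Tl^3+.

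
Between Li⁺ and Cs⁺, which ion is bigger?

Same group, same charge. Going down the group adds an extra shell of electrons, so the ion gets larger: Li⁺ is highest in the group and smallest.

Cs⁺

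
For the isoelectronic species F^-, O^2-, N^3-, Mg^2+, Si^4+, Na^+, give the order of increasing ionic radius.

Si^4+ < Mg^2+ < Na^+ < F^- < O^2- < N^3-

These species are isoelectronic with 10 electrons. The only difference is the number of protons: Si^4+ (Z=14), Mg^2+ (Z=12), Na^+ (Z=11), F^- (Z=9), O^2- (Z=8), N^3- (Z=7). The strongest nuclear pull (Si^4+) gives the smallest ion.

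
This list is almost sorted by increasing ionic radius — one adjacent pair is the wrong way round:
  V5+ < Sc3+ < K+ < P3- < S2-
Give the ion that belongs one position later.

P3-

Compare adjacent ions: S2- and P3- share 18 electrons; the higher nuclear charge on S (Z=16) contracts it more, so S2- < P3- — yet in this increasing list P3- sits before S2-. Nothing else is reversed, so P3- should move one place to the right.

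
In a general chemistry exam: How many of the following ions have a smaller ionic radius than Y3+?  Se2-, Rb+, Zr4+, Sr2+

All of these have 36 electrons (isoelectronic). With the same electron cloud, the ion with the most protons pulls it in tightest. Nuclear charges: Zr4+ (Z=40), Y3+ (Z=39), Sr2+ (Z=38), Rb+ (Z=37), Se2- (Z=34). Highest Z is smallest.
Ordering all of them (including Y3+) by radius gives Zr4+ < Y3+ < Sr2+ < Rb+ < Se2-. So 1 is smaller.

1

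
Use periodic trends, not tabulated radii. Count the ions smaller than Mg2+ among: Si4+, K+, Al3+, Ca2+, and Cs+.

First list Z and electron count for each: Si4+: 10 e⁻, Z=14, Al3+: 10 e⁻, Z=13, Mg2+: 10 e⁻, Z=12, Ca2+: 18 e⁻, Z=20, K+: 18 e⁻, Z=19, Cs+: 54 e⁻, Z=55. Si4+ < Al3+ (isoelectronic, higher Z=14 is smaller); Al3+ < Mg2+ (both 10 e⁻, Z=13>12); Mg2+ < Ca2+ (same group, period 3 vs 4); Ca2+ < K+ (both 18 e⁻, Z=20>19); K+ < Cs+ (same group, 2 shells fewer).
Overall: Si4+ < Al3+ < Mg2+ < Ca2+ < K+ < Cs+. Mg2+ has 2 below it and 3 above. So 2 are smaller.

2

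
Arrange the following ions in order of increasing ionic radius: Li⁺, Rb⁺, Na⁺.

Li⁺ < Na⁺ < Rb⁺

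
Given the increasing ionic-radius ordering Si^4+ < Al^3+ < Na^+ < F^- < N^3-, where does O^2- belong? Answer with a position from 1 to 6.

All of these have 10 electrons (isoelectronic). With the same electron cloud, the ion with the most protons pulls it in tightest. Nuclear charges: Si^4+ (Z=14), Al^3+ (Z=13), Na^+ (Z=11), F^- (Z=9), O^2- (Z=8), N^3- (Z=7). Highest Z is smallest.
Merged order: Si^4+ < Al^3+ < Na^+ < F^- < O^2- < N^3- — O^2- is number 5.

5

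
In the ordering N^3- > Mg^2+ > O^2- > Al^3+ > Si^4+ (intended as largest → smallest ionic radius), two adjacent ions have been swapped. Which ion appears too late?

Check each adjacent pair. Mg^2+ and O^2- are reversed: both have 10 electrons but Z(Mg)=12 > Z(O)=8, so Mg^2+ should be the smaller of the two. No other neighbouring pair contradicts the periodic trends, so O^2- is the ion listed too late.

O^2-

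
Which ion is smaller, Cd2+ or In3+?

In3+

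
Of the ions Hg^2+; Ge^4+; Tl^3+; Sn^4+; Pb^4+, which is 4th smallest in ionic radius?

Tl^3+

Ge^4+: 28 e⁻, Z=32, Sn^4+: 46 e⁻, Z=50, Pb^4+: 78 e⁻, Z=82, Tl^3+: 78 e⁻, Z=81, Hg^2+: 78 e⁻, Z=80. Ge^4+ < Sn^4+ (same group, 1 shell fewer); Sn^4+ < Pb^4+ (same group, 1 shell fewer); Pb^4+ < Tl^3+ (both 78 e⁻, Z=82>81); Tl^3+ < Hg^2+ (both 78 e⁻, Z=81>80).
Ordering: Ge^4+ < Sn^4+ < Pb^4+ < Tl^3+ < Hg^2+. The 4th smallest is Tl^3+.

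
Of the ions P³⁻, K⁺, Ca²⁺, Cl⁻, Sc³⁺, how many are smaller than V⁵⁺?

All of these have 18 electrons (isoelectronic). With the same electron cloud, the ion with the most protons pulls it in tightest. Nuclear charges: V⁵⁺ (Z=23), Sc³⁺ (Z=21), Ca²⁺ (Z=20), K⁺ (Z=19), Cl⁻ (Z=17), P³⁻ (Z=15). Highest Z is smallest.
Overall: V⁵⁺ < Sc³⁺ < Ca²⁺ < K⁺ < Cl⁻ < P³⁻. V⁵⁺ has 0 below it and 5 above. So 0 are smaller.

0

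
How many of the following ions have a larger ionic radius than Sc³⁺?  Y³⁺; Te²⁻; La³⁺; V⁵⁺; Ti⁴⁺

3

Work out protons and electrons: V⁵⁺: 18 e⁻, Z=23, Ti⁴⁺: 18 e⁻, Z=22, Sc³⁺: 18 e⁻, Z=21, Y³⁺: 36 e⁻, Z=39, La³⁺: 54 e⁻, Z=57, Te²⁻: 54 e⁻, Z=52. V⁵⁺ < Ti⁴⁺ (both 18 e⁻, Z=23>22); Ti⁴⁺ < Sc³⁺ (both 18 e⁻, Z=22>21); Sc³⁺ < Y³⁺ (same group, 1 shell fewer); Y³⁺ < La³⁺ (same group, 1 shell fewer); La³⁺ < Te²⁻ (isoelectronic, higher Z=57 is smaller).
Overall: V⁵⁺ < Ti⁴⁺ < Sc³⁺ < Y³⁺ < La³⁺ < Te²⁻. Sc³⁺ has 2 below it and 3 above. So 3 are larger.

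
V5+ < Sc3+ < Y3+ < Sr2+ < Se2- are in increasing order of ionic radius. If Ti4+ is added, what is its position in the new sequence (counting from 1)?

Electron counts and nuclear charges: V5+ (Z=23, 18 e⁻), Ti4+ (Z=22, 18 e⁻), Sc3+ (Z=21, 18 e⁻), Y3+ (Z=39, 36 e⁻), Sr2+ (Z=38, 36 e⁻), Se2- (Z=34, 36 e⁻). V5+ < Ti4+ (both 18 e⁻, Z=23>22); Ti4+ < Sc3+ (both 18 e⁻, Z=22>21); Sc3+ < Y3+ (same group, period 4 vs 5); Y3+ < Sr2+ (isoelectronic, higher Z=39 is smaller); Sr2+ < Se2- (isoelectronic, higher Z=38 is smaller).
With Ti4+ included the full order is V5+ < Ti4+ < Sc3+ < Y3+ < Sr2+ < Se2-, so it takes position 2.

2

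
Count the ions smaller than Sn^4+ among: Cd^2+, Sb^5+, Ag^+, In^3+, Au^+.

1

Tabulating Z and e⁻: Sb^5+ (Z=51, 46 e⁻), Sn^4+ (Z=50, 46 e⁻), In^3+ (Z=49, 46 e⁻), Cd^2+ (Z=48, 46 e⁻), Ag^+ (Z=47, 46 e⁻), Au^+ (Z=79, 78 e⁻). Sb^5+ < Sn^4+ (both 46 e⁻, Z=51>50); Sn^4+ < In^3+ (both 46 e⁻, Z=50>49); In^3+ < Cd^2+ (isoelectronic, higher Z=49 is smaller); Cd^2+ < Ag^+ (both 46 e⁻, Z=48>47); Ag^+ < Au^+ (same group, period 5 vs 6).
Overall: Sb^5+ < Sn^4+ < In^3+ < Cd^2+ < Ag^+ < Au^+. Sn^4+ has 1 below it and 4 above. That's 1.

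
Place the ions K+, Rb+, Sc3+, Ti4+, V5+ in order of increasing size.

Tabulating Z and e⁻: V5+ (Z=23, 18 e⁻), Ti4+ (Z=22, 18 e⁻), Sc3+ (Z=21, 18 e⁻), K+ (Z=19, 18 e⁻), Rb+ (Z=37, 36 e⁻). V5+ < Ti4+ (isoelectronic, higher Z=23 is smaller); Ti4+ < Sc3+ (isoelectronic, higher Z=22 is smaller); Sc3+ < K+ (both 18 e⁻, Z=21>19); K+ < Rb+ (same group, 1 shell fewer).

V5+ < Ti4+ < Sc3+ < K+ < Rb+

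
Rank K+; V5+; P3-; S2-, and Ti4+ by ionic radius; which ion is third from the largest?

Each ion has 18 electrons. The ranking follows nuclear charge in reverse — greater Z gives a smaller radius. V5+ (Z=23), Ti4+ (Z=22), K+ (Z=19), S2- (Z=16), P3- (Z=15).
Full ascending order: V5+ < Ti4+ < K+ < S2- < P3-. Counting from the largest, position 3 is K+.

K+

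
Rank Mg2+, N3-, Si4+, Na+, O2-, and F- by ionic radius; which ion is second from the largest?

These species are isoelectronic with 10 electrons. The only difference is the number of protons: Si4+ (Z=14), Mg2+ (Z=12), Na+ (Z=11), F- (Z=9), O2- (Z=8), N3- (Z=7). The strongest nuclear pull (Si4+) gives the smallest ion.
Full ascending order: Si4+ < Mg2+ < Na+ < F- < O2- < N3-. Counting from the largest, position 2 is O2-.

O2-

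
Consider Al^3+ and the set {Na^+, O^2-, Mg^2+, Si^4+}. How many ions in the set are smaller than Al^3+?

1

All of these have 10 electrons (isoelectronic). With the same electron cloud, the ion with the most protons pulls it in tightest. Nuclear charges: Si^4+ (Z=14), Al^3+ (Z=13), Mg^2+ (Z=12), Na^+ (Z=11), O^2- (Z=8). Highest Z is smallest.
Overall: Si^4+ < Al^3+ < Mg^2+ < Na^+ < O^2-. Al^3+ has 1 below it and 3 above. That's 1.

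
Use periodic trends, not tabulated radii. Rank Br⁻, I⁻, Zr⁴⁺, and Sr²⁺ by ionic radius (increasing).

Zr⁴⁺ < Sr²⁺ < Br⁻ < I⁻

First list Z and electron count for each: Zr⁴⁺: 36 e⁻, Z=40, Sr²⁺: 36 e⁻, Z=38, Br⁻: 36 e⁻, Z=35, I⁻: 54 e⁻, Z=53. Zr⁴⁺ < Sr²⁺ (both 36 e⁻, Z=40>38); Sr²⁺ < Br⁻ (both 36 e⁻, Z=38>35); Br⁻ < I⁻ (same group, 1 shell fewer).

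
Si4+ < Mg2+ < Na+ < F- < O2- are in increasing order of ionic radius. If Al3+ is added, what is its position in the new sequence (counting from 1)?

All of these have 10 electrons (isoelectronic). With the same electron cloud, the ion with the most protons pulls it in tightest. Nuclear charges: Si4+ (Z=14), Al3+ (Z=13), Mg2+ (Z=12), Na+ (Z=11), F- (Z=9), O2- (Z=8). Highest Z is smallest.
The complete sequence is Si4+ < Al3+ < Mg2+ < Na+ < F- < O2-. Al3+ sits at position 2.

2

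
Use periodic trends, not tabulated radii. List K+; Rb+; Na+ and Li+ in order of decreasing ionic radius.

Rb+ > K+ > Na+ > Li+

Same group, same charge. Going down the group adds an extra shell of electrons, so the ion gets larger: Li+ is highest in the group and smallest.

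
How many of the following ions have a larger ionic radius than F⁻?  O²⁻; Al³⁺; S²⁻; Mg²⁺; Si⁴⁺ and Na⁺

2

First list Z and electron count for each: Si⁴⁺: 10 e⁻, Z=14, Al³⁺: 10 e⁻, Z=13, Mg²⁺: 10 e⁻, Z=12, Na⁺: 10 e⁻, Z=11, F⁻: 10 e⁻, Z=9, O²⁻: 10 e⁻, Z=8, S²⁻: 18 e⁻, Z=16. Si⁴⁺ < Al³⁺ (both 10 e⁻, Z=14>13); Al³⁺ < Mg²⁺ (isoelectronic, higher Z=13 is smaller); Mg²⁺ < Na⁺ (isoelectronic, higher Z=12 is smaller); Na⁺ < F⁻ (isoelectronic, higher Z=11 is smaller); F⁻ < O²⁻ (isoelectronic, higher Z=9 is smaller); O²⁻ < S²⁻ (same group, 1 shell fewer).
Overall: Si⁴⁺ < Al³⁺ < Mg²⁺ < Na⁺ < F⁻ < O²⁻ < S²⁻. F⁻ has 4 below it and 2 above. That's 2.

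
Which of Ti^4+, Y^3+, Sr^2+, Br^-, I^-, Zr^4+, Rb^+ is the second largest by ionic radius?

Br^-

Ti^4+: 18 e⁻, Z=22, Zr^4+: 36 e⁻, Z=40, Y^3+: 36 e⁻, Z=39, Sr^2+: 36 e⁻, Z=38, Rb^+: 36 e⁻, Z=37, Br^-: 36 e⁻, Z=35, I^-: 54 e⁻, Z=53. Ti^4+ < Zr^4+ (same group, 1 shell fewer); Zr^4+ < Y^3+ (both 36 e⁻, Z=40>39); Y^3+ < Sr^2+ (both 36 e⁻, Z=39>38); Sr^2+ < Rb^+ (isoelectronic, higher Z=38 is smaller); Rb^+ < Br^- (isoelectronic, higher Z=37 is smaller); Br^- < I^- (same group, period 4 vs 5).
Ordering: Ti^4+ < Zr^4+ < Y^3+ < Sr^2+ < Rb^+ < Br^- < I^-. The second largest is Br^-.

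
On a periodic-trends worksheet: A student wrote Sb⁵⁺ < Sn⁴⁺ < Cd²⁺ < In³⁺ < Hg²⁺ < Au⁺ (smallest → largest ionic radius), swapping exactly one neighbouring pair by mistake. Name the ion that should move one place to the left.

In³⁺

Scanning neighbour by neighbour, only Cd²⁺/In³⁺ violates a trend: they are isoelectronic (46 e⁻) and In has more protons than Cd (49 vs 48), making In³⁺ smaller. That makes In³⁺ the one sitting a position late relative to where it belongs.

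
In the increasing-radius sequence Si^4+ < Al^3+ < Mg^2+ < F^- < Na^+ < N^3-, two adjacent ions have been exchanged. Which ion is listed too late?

Check each adjacent pair. F^- and Na^+ are reversed: Na^+ and F^- share 10 electrons; the higher nuclear charge on Na (Z=11) contracts it more, so Na^+ < F^-. No other neighbouring pair contradicts the periodic trends, so Na^+ is the ion listed too late.

Na^+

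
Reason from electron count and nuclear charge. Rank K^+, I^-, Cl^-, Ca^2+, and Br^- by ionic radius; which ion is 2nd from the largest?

Br^-

Ca^2+: 18 e⁻, Z=20, K^+: 18 e⁻, Z=19, Cl^-: 18 e⁻, Z=17, Br^-: 36 e⁻, Z=35, I^-: 54 e⁻, Z=53. Ca^2+ < K^+ (isoelectronic, higher Z=20 is smaller); K^+ < Cl^- (both 18 e⁻, Z=19>17); Cl^- < Br^- (same group, period 3 vs 4); Br^- < I^- (same group, period 4 vs 5).
So the order is Ca^2+ < K^+ < Cl^- < Br^- < I^-; the 2nd-largest ion is Br^-.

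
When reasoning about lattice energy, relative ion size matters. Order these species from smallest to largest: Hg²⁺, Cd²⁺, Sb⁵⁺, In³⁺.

Work out protons and electrons: Sb⁵⁺ has 46 e⁻ (Z=51), In³⁺ has 46 e⁻ (Z=49), Cd²⁺ has 46 e⁻ (Z=48), Hg²⁺ has 78 e⁻ (Z=80). Sb⁵⁺ < In³⁺ (isoelectronic, higher Z=51 is smaller); In³⁺ < Cd²⁺ (isoelectronic, higher Z=49 is smaller); Cd²⁺ < Hg²⁺ (same group, 1 shell fewer).

Sb⁵⁺ < In³⁺ < Cd²⁺ < Hg²⁺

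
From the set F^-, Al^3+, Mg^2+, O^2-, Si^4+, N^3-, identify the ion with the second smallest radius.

Al^3+

All of these have 10 electrons (isoelectronic). With the same electron cloud, the ion with the most protons pulls it in tightest. Nuclear charges: Si^4+ (Z=14), Al^3+ (Z=13), Mg^2+ (Z=12), F^- (Z=9), O^2- (Z=8), N^3- (Z=7). Highest Z is smallest.
That gives Si^4+ < Al^3+ < Mg^2+ < F^- < O^2- < N^3-. From the smallest end, number 2 is Al^3+.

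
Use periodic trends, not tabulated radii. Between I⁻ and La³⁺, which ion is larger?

I⁻

Isoelectronic series (54 e⁻ each). Size is set by nuclear charge: more protons means a smaller ion. La³⁺ (Z=57), I⁻ (Z=53).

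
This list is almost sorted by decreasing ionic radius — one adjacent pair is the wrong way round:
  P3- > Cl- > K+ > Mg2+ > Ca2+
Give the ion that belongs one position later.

Mg2+

Check each adjacent pair. Mg2+ and Ca2+ are reversed: Mg2+ and Ca2+ are in one column with the same charge; the lighter period-3 ion has one fewer shell and is smaller. No other neighbouring pair contradicts the periodic trends, so Mg2+ is the ion listed too early.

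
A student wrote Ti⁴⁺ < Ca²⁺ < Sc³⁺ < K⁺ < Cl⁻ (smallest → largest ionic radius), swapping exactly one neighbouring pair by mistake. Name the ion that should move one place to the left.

Sc³⁺

Scanning neighbour by neighbour, only Ca²⁺/Sc³⁺ violates a trend: they are isoelectronic (18 e⁻) and Sc has more protons than Ca (21 vs 20), making Sc³⁺ smaller. That makes Sc³⁺ the one sitting a position late relative to where it belongs.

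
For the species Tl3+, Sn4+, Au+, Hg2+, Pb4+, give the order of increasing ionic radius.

Sn4+ < Pb4+ < Tl3+ < Hg2+ < Au+

Sn4+: 46 e⁻, Z=50, Pb4+: 78 e⁻, Z=82, Tl3+: 78 e⁻, Z=81, Hg2+: 78 e⁻, Z=80, Au+: 78 e⁻, Z=79. Sn4+ < Pb4+ (same group, period 5 vs 6); Pb4+ < Tl3+ (both 78 e⁻, Z=82>81); Tl3+ < Hg2+ (isoelectronic, higher Z=81 is smaller); Hg2+ < Au+ (isoelectronic, higher Z=80 is smaller).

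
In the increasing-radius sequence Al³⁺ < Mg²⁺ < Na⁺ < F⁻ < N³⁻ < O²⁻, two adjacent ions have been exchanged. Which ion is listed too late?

O²⁻

Compare adjacent ions: O²⁻ and N³⁻ share 10 electrons; the higher nuclear charge on O (Z=8) contracts it more, so O²⁻ < N³⁻ — yet in this increasing list N³⁻ sits before O²⁻. Nothing else is reversed, so O²⁻ should move one place to the left.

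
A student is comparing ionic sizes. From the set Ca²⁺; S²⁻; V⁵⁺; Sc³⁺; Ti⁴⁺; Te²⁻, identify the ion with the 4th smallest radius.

First list Z and electron count for each: V⁵⁺: 18 e⁻, Z=23, Ti⁴⁺: 18 e⁻, Z=22, Sc³⁺: 18 e⁻, Z=21, Ca²⁺: 18 e⁻, Z=20, S²⁻: 18 e⁻, Z=16, Te²⁻: 54 e⁻, Z=52. V⁵⁺ < Ti⁴⁺ (both 18 e⁻, Z=23>22); Ti⁴⁺ < Sc³⁺ (isoelectronic, higher Z=22 is smaller); Sc³⁺ < Ca²⁺ (both 18 e⁻, Z=21>20); Ca²⁺ < S²⁻ (isoelectronic, higher Z=20 is smaller); S²⁻ < Te²⁻ (same group, 2 shells fewer).
Full ascending order: V⁵⁺ < Ti⁴⁺ < Sc³⁺ < Ca²⁺ < S²⁻ < Te²⁻. Counting from the smallest, position 4 is Ca²⁺.

Ca²⁺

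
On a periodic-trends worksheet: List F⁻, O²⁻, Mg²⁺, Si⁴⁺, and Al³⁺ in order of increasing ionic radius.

Si⁴⁺ < Al³⁺ < Mg²⁺ < F⁻ < O²⁻

Isoelectronic series (10 e⁻ each). Size is set by nuclear charge: more protons means a smaller ion. Si⁴⁺ (Z=14), Al³⁺ (Z=13), Mg²⁺ (Z=12), F⁻ (Z=9), O²⁻ (Z=8).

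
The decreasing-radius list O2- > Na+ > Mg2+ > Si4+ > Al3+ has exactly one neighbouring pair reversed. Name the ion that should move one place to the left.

Al3+

The pair Si4+, Al3+ is the wrong way round — they are isoelectronic (10 e⁻) and Si has more protons than Al (14 vs 13), making Si4+ smaller. All other adjacent pairs agree with periodic trends, so Al3+ is the misplaced ion.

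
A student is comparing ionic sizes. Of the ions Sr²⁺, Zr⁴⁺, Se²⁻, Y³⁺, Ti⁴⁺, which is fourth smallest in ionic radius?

Electron counts and nuclear charges: Ti⁴⁺: 18 e⁻, Z=22, Zr⁴⁺: 36 e⁻, Z=40, Y³⁺: 36 e⁻, Z=39, Sr²⁺: 36 e⁻, Z=38, Se²⁻: 36 e⁻, Z=34. Ti⁴⁺ < Zr⁴⁺ (same group, period 4 vs 5); Zr⁴⁺ < Y³⁺ (isoelectronic, higher Z=40 is smaller); Y³⁺ < Sr²⁺ (both 36 e⁻, Z=39>38); Sr²⁺ < Se²⁻ (both 36 e⁻, Z=38>34).
Ordering: Ti⁴⁺ < Zr⁴⁺ < Y³⁺ < Sr²⁺ < Se²⁻. The fourth smallest is Sr²⁺.

Sr²⁺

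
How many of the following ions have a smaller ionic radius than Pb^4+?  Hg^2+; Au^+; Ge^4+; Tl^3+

Ge^4+ has 28 e⁻ (Z=32), Pb^4+ has 78 e⁻ (Z=82), Tl^3+ has 78 e⁻ (Z=81), Hg^2+ has 78 e⁻ (Z=80), Au^+ has 78 e⁻ (Z=79). Ge^4+ < Pb^4+ (same group, 2 shells fewer); Pb^4+ < Tl^3+ (both 78 e⁻, Z=82>81); Tl^3+ < Hg^2+ (isoelectronic, higher Z=81 is smaller); Hg^2+ < Au^+ (isoelectronic, higher Z=80 is smaller).
Relative to Pb^4+, the ions that are smaller are Ge^4+. So 1 is smaller.

1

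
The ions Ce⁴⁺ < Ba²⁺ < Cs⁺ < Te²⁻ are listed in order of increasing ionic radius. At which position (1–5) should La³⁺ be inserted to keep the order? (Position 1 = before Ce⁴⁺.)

2

All of these have 54 electrons (isoelectronic). With the same electron cloud, the ion with the most protons pulls it in tightest. Nuclear charges: Ce⁴⁺ (Z=58), La³⁺ (Z=57), Ba²⁺ (Z=56), Cs⁺ (Z=55), Te²⁻ (Z=52). Highest Z is smallest.
The complete sequence is Ce⁴⁺ < La³⁺ < Ba²⁺ < Cs⁺ < Te²⁻. La³⁺ sits at position 2.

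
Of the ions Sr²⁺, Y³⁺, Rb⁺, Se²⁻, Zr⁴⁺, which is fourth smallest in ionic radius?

All of these have 36 electrons (isoelectronic). With the same electron cloud, the ion with the most protons pulls it in tightest. Nuclear charges: Zr⁴⁺ (Z=40), Y³⁺ (Z=39), Sr²⁺ (Z=38), Rb⁺ (Z=37), Se²⁻ (Z=34). Highest Z is smallest.
Full ascending order: Zr⁴⁺ < Y³⁺ < Sr²⁺ < Rb⁺ < Se²⁻. Counting from the smallest, position 4 is Rb⁺.

Rb⁺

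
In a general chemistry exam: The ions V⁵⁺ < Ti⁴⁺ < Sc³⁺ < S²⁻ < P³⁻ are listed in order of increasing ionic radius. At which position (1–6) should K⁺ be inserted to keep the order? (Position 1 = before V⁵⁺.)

These species are isoelectronic with 18 electrons. The only difference is the number of protons: V⁵⁺ (Z=23), Ti⁴⁺ (Z=22), Sc³⁺ (Z=21), K⁺ (Z=19), S²⁻ (Z=16), P³⁻ (Z=15). The strongest nuclear pull (V⁵⁺) gives the smallest ion.
With K⁺ included the full order is V⁵⁺ < Ti⁴⁺ < Sc³⁺ < K⁺ < S²⁻ < P³⁻, so it takes position 4.

4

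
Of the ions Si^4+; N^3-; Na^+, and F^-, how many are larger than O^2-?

1

These species are isoelectronic with 10 electrons. The only difference is the number of protons: Si^4+ (Z=14), Na^+ (Z=11), F^- (Z=9), O^2- (Z=8), N^3- (Z=7). The strongest nuclear pull (Si^4+) gives the smallest ion.
Overall: Si^4+ < Na^+ < F^- < O^2- < N^3-. O^2- has 3 below it and 1 above. That's 1.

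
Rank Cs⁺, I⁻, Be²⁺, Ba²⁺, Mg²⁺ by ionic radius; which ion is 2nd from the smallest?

Electron counts and nuclear charges: Be²⁺ has 2 e⁻ (Z=4), Mg²⁺ has 10 e⁻ (Z=12), Ba²⁺ has 54 e⁻ (Z=56), Cs⁺ has 54 e⁻ (Z=55), I⁻ has 54 e⁻ (Z=53). Be²⁺ < Mg²⁺ (same group, 1 shell fewer); Mg²⁺ < Ba²⁺ (same group, period 3 vs 6); Ba²⁺ < Cs⁺ (isoelectronic, higher Z=56 is smaller); Cs⁺ < I⁻ (isoelectronic, higher Z=55 is smaller).
That gives Be²⁺ < Mg²⁺ < Ba²⁺ < Cs⁺ < I⁻. From the smallest end, number 2 is Mg²⁺.

Mg²⁺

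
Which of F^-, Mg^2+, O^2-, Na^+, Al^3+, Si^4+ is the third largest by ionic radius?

Na^+

Isoelectronic series (10 e⁻ each). Size is set by nuclear charge: more protons means a smaller ion. Si^4+ (Z=14), Al^3+ (Z=13), Mg^2+ (Z=12), Na^+ (Z=11), F^- (Z=9), O^2- (Z=8).
That gives Si^4+ < Al^3+ < Mg^2+ < Na^+ < F^- < O^2-. From the largest end, number 3 is Na^+.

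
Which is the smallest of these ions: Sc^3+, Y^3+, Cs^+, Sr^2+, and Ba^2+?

Sc^3+: 18 e⁻, Z=21, Y^3+: 36 e⁻, Z=39, Sr^2+: 36 e⁻, Z=38, Ba^2+: 54 e⁻, Z=56, Cs^+: 54 e⁻, Z=55. Sc^3+ < Y^3+ (same group, period 4 vs 5); Y^3+ < Sr^2+ (isoelectronic, higher Z=39 is smaller); Sr^2+ < Ba^2+ (same group, period 5 vs 6); Ba^2+ < Cs^+ (isoelectronic, higher Z=56 is smaller).

Sc^3+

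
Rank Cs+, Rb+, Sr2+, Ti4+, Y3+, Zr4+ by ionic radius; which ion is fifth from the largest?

Zr4+

Ti4+ has 18 e⁻ (Z=22), Zr4+ has 36 e⁻ (Z=40), Y3+ has 36 e⁻ (Z=39), Sr2+ has 36 e⁻ (Z=38), Rb+ has 36 e⁻ (Z=37), Cs+ has 54 e⁻ (Z=55). Ti4+ < Zr4+ (same group, 1 shell fewer); Zr4+ < Y3+ (isoelectronic, higher Z=40 is smaller); Y3+ < Sr2+ (isoelectronic, higher Z=39 is smaller); Sr2+ < Rb+ (isoelectronic, higher Z=38 is smaller); Rb+ < Cs+ (same group, period 5 vs 6).
That gives Ti4+ < Zr4+ < Y3+ < Sr2+ < Rb+ < Cs+. From the largest end, number 5 is Zr4+.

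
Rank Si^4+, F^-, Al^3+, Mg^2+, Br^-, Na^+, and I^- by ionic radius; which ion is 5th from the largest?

Mg^2+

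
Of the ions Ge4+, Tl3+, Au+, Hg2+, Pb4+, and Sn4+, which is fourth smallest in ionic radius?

Tabulating Z and e⁻: Ge4+ has 28 e⁻ (Z=32), Sn4+ has 46 e⁻ (Z=50), Pb4+ has 78 e⁻ (Z=82), Tl3+ has 78 e⁻ (Z=81), Hg2+ has 78 e⁻ (Z=80), Au+ has 78 e⁻ (Z=79). Ge4+ < Sn4+ (same group, 1 shell fewer); Sn4+ < Pb4+ (same group, period 5 vs 6); Pb4+ < Tl3+ (both 78 e⁻, Z=82>81); Tl3+ < Hg2+ (isoelectronic, higher Z=81 is smaller); Hg2+ < Au+ (both 78 e⁻, Z=80>79).
Full ascending order: Ge4+ < Sn4+ < Pb4+ < Tl3+ < Hg2+ < Au+. Counting from the smallest, position 4 is Tl3+.

Tl3+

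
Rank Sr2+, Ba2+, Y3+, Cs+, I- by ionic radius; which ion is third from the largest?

Work out protons and electrons: Y3+ (Z=39, 36 e⁻), Sr2+ (Z=38, 36 e⁻), Ba2+ (Z=56, 54 e⁻), Cs+ (Z=55, 54 e⁻), I- (Z=53, 54 e⁻). Y3+ < Sr2+ (isoelectronic, higher Z=39 is smaller); Sr2+ < Ba2+ (same group, period 5 vs 6); Ba2+ < Cs+ (isoelectronic, higher Z=56 is smaller); Cs+ < I- (both 54 e⁻, Z=55>53).
Ordering: Y3+ < Sr2+ < Ba2+ < Cs+ < I-. The third largest is Ba2+.

Ba2+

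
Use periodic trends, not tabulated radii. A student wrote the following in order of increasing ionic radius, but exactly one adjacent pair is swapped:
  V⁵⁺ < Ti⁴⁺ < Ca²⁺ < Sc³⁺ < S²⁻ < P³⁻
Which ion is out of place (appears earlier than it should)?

The pair Ca²⁺, Sc³⁺ is the wrong way round — they are isoelectronic (18 e⁻) and Sc has more protons than Ca (21 vs 20), making Sc³⁺ smaller. All other adjacent pairs agree with periodic trends, so Ca²⁺ is the misplaced ion.

Ca²⁺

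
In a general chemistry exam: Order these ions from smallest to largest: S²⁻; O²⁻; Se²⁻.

O²⁻ < S²⁻ < Se²⁻

These ions sit in one column with identical charge. Each step down the periodic table adds a principal shell, increasing the radius.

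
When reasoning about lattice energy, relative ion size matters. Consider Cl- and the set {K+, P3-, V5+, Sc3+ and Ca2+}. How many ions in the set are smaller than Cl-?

Isoelectronic series (18 e⁻ each). Size is set by nuclear charge: more protons means a smaller ion. V5+ (Z=23), Sc3+ (Z=21), Ca2+ (Z=20), K+ (Z=19), Cl- (Z=17), P3- (Z=15).
Overall: V5+ < Sc3+ < Ca2+ < K+ < Cl- < P3-. Cl- has 4 below it and 1 above. Count: 4.

4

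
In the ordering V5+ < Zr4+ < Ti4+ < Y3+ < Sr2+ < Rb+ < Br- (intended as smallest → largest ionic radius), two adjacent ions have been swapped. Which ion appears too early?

Scanning neighbour by neighbour, only Zr4+/Ti4+ violates a trend: Ti4+ and Zr4+ are in one column with the same charge; the lighter period-4 ion has one fewer shell and is smaller. That makes Zr4+ the one sitting a position early relative to where it belongs.

Zr4+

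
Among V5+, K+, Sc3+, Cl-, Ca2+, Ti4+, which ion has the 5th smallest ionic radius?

Isoelectronic series (18 e⁻ each). Size is set by nuclear charge: more protons means a smaller ion. V5+ (Z=23), Ti4+ (Z=22), Sc3+ (Z=21), Ca2+ (Z=20), K+ (Z=19), Cl- (Z=17).
Full ascending order: V5+ < Ti4+ < Sc3+ < Ca2+ < K+ < Cl-. Counting from the smallest, position 5 is K+.

K+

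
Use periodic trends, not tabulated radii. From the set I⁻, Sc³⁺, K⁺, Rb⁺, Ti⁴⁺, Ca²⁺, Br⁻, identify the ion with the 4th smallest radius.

K⁺

Electron counts and nuclear charges: Ti⁴⁺ has 18 e⁻ (Z=22), Sc³⁺ has 18 e⁻ (Z=21), Ca²⁺ has 18 e⁻ (Z=20), K⁺ has 18 e⁻ (Z=19), Rb⁺ has 36 e⁻ (Z=37), Br⁻ has 36 e⁻ (Z=35), I⁻ has 54 e⁻ (Z=53). Ti⁴⁺ < Sc³⁺ (both 18 e⁻, Z=22>21); Sc³⁺ < Ca²⁺ (isoelectronic, higher Z=21 is smaller); Ca²⁺ < K⁺ (isoelectronic, higher Z=20 is smaller); K⁺ < Rb⁺ (same group, 1 shell fewer); Rb⁺ < Br⁻ (isoelectronic, higher Z=37 is smaller); Br⁻ < I⁻ (same group, period 4 vs 5).
So the order is Ti⁴⁺ < Sc³⁺ < Ca²⁺ < K⁺ < Rb⁺ < Br⁻ < I⁻; the 4th-smallest ion is K⁺.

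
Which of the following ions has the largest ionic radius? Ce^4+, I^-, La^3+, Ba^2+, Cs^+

I^-

All of these have 54 electrons (isoelectronic). With the same electron cloud, the ion with the most protons pulls it in tightest. Nuclear charges: Ce^4+ (Z=58), La^3+ (Z=57), Ba^2+ (Z=56), Cs^+ (Z=55), I^- (Z=53). Highest Z is smallest.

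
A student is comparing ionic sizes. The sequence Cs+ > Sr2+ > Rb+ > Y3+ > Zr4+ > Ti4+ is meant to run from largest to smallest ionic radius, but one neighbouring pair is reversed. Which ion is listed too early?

Sr2+

Compare adjacent ions: Sr2+ and Rb+ share 36 electrons; the higher nuclear charge on Sr (Z=38) contracts it more, so Sr2+ < Rb+ — yet in this decreasing list Sr2+ sits before Rb+. Nothing else is reversed, so Sr2+ should move one place to the right.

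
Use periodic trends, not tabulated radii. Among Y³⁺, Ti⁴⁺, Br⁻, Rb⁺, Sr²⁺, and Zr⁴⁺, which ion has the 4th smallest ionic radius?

Electron counts and nuclear charges: Ti⁴⁺ has 18 e⁻ (Z=22), Zr⁴⁺ has 36 e⁻ (Z=40), Y³⁺ has 36 e⁻ (Z=39), Sr²⁺ has 36 e⁻ (Z=38), Rb⁺ has 36 e⁻ (Z=37), Br⁻ has 36 e⁻ (Z=35). Ti⁴⁺ < Zr⁴⁺ (same group, period 4 vs 5); Zr⁴⁺ < Y³⁺ (both 36 e⁻, Z=40>39); Y³⁺ < Sr²⁺ (both 36 e⁻, Z=39>38); Sr²⁺ < Rb⁺ (isoelectronic, higher Z=38 is smaller); Rb⁺ < Br⁻ (both 36 e⁻, Z=37>35).
Ordering: Ti⁴⁺ < Zr⁴⁺ < Y³⁺ < Sr²⁺ < Rb⁺ < Br⁻. The 4th smallest is Sr²⁺.

Sr²⁺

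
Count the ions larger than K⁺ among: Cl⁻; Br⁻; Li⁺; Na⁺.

2

Li⁺: 2 e⁻, Z=3, Na⁺: 10 e⁻, Z=11, K⁺: 18 e⁻, Z=19, Cl⁻: 18 e⁻, Z=17, Br⁻: 36 e⁻, Z=35. Li⁺ < Na⁺ (same group, 1 shell fewer); Na⁺ < K⁺ (same group, period 3 vs 4); K⁺ < Cl⁻ (both 18 e⁻, Z=19>17); Cl⁻ < Br⁻ (same group, 1 shell fewer).
Placing each against K⁺: smaller — Li⁺, Na⁺; larger — Cl⁻, Br⁻. So 2 are larger.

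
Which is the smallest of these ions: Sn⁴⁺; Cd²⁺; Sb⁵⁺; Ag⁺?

Each ion has 46 electrons. The ranking follows nuclear charge in reverse — greater Z gives a smaller radius. Sb⁵⁺ (Z=51), Sn⁴⁺ (Z=50), Cd²⁺ (Z=48), Ag⁺ (Z=47).

Sb⁵⁺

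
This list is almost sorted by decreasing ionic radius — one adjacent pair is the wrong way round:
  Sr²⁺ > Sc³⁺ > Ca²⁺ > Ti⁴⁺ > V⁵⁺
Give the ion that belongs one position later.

Sc³⁺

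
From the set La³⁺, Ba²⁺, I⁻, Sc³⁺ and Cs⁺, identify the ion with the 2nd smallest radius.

Sc³⁺: 18 e⁻, Z=21, La³⁺: 54 e⁻, Z=57, Ba²⁺: 54 e⁻, Z=56, Cs⁺: 54 e⁻, Z=55, I⁻: 54 e⁻, Z=53. Sc³⁺ < La³⁺ (same group, 2 shells fewer); La³⁺ < Ba²⁺ (isoelectronic, higher Z=57 is smaller); Ba²⁺ < Cs⁺ (isoelectronic, higher Z=56 is smaller); Cs⁺ < I⁻ (both 54 e⁻, Z=55>53).
Ordering: Sc³⁺ < La³⁺ < Ba²⁺ < Cs⁺ < I⁻. The 2nd smallest is La³⁺.

La³⁺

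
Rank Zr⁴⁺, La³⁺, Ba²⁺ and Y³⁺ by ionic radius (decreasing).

Ba²⁺ > La³⁺ > Y³⁺ > Zr⁴⁺

Zr⁴⁺ (Z=40, 36 e⁻), Y³⁺ (Z=39, 36 e⁻), La³⁺ (Z=57, 54 e⁻), Ba²⁺ (Z=56, 54 e⁻). Zr⁴⁺ < Y³⁺ (both 36 e⁻, Z=40>39); Y³⁺ < La³⁺ (same group, period 5 vs 6); La³⁺ < Ba²⁺ (isoelectronic, higher Z=57 is smaller).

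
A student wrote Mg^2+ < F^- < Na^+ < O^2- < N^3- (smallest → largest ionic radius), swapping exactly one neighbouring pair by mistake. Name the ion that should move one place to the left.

Compare adjacent ions: they are isoelectronic (10 e⁻) and Na has more protons than F (11 vs 9), making Na^+ smaller — yet in this increasing list F^- sits before Na^+. Nothing else is reversed, so Na^+ should move one place to the left.

Na^+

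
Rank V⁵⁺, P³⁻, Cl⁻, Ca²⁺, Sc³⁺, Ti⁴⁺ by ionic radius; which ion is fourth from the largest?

All of these have 18 electrons (isoelectronic). With the same electron cloud, the ion with the most protons pulls it in tightest. Nuclear charges: V⁵⁺ (Z=23), Ti⁴⁺ (Z=22), Sc³⁺ (Z=21), Ca²⁺ (Z=20), Cl⁻ (Z=17), P³⁻ (Z=15). Highest Z is smallest.
That gives V⁵⁺ < Ti⁴⁺ < Sc³⁺ < Ca²⁺ < Cl⁻ < P³⁻. From the largest end, number 4 is Sc³⁺.

Sc³⁺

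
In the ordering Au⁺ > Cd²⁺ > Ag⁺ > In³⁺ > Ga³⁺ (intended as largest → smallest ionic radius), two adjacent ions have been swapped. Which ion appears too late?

Ag⁺

Check each adjacent pair. Cd²⁺ and Ag⁺ are reversed: both have 46 electrons but Z(Cd)=48 > Z(Ag)=47, so Cd²⁺ should be the smaller of the two. No other neighbouring pair contradicts the periodic trends, so Ag⁺ is the ion listed too late.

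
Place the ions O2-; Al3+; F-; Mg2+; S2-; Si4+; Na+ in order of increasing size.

Work out protons and electrons: Si4+ (Z=14, 10 e⁻), Al3+ (Z=13, 10 e⁻), Mg2+ (Z=12, 10 e⁻), Na+ (Z=11, 10 e⁻), F- (Z=9, 10 e⁻), O2- (Z=8, 10 e⁻), S2- (Z=16, 18 e⁻). Si4+ < Al3+ (both 10 e⁻, Z=14>13); Al3+ < Mg2+ (isoelectronic, higher Z=13 is smaller); Mg2+ < Na+ (isoelectronic, higher Z=12 is smaller); Na+ < F- (isoelectronic, higher Z=11 is smaller); F- < O2- (isoelectronic, higher Z=9 is smaller); O2- < S2- (same group, period 2 vs 3).

Si4+ < Al3+ < Mg2+ < Na+ < F- < O2- < S2-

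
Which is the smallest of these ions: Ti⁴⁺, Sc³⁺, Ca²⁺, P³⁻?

Ti⁴⁺

All of these have 18 electrons (isoelectronic). With the same electron cloud, the ion with the most protons pulls it in tightest. Nuclear charges: Ti⁴⁺ (Z=22), Sc³⁺ (Z=21), Ca²⁺ (Z=20), P³⁻ (Z=15). Highest Z is smallest.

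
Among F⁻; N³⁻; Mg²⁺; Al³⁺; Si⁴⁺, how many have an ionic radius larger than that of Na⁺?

Isoelectronic series (10 e⁻ each). Size is set by nuclear charge: more protons means a smaller ion. Si⁴⁺ (Z=14), Al³⁺ (Z=13), Mg²⁺ (Z=12), Na⁺ (Z=11), F⁻ (Z=9), N³⁻ (Z=7).
Placing each against Na⁺: smaller — Si⁴⁺, Al³⁺, Mg²⁺; larger — F⁻, N³⁻. So 2 are larger.

2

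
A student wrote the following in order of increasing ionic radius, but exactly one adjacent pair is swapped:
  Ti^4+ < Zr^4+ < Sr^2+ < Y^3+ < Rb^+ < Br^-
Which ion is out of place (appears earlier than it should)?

Sr^2+

Scanning neighbour by neighbour, only Sr^2+/Y^3+ violates a trend: both have 36 electrons but Z(Y)=39 > Z(Sr)=38, so Y^3+ should be the smaller of the two. That makes Sr^2+ the one sitting a position early relative to where it belongs.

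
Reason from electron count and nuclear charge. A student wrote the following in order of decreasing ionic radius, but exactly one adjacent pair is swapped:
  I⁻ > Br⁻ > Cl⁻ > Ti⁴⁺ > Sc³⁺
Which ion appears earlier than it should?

Ti⁴⁺

Scanning neighbour by neighbour, only Ti⁴⁺/Sc³⁺ violates a trend: both have 18 electrons but Z(Ti)=22 > Z(Sc)=21, so Ti⁴⁺ should be the smaller of the two. That makes Ti⁴⁺ the one sitting a position early relative to where it belongs.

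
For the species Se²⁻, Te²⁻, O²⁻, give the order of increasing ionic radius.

O²⁻ < Se²⁻ < Te²⁻

All are in the same group with charge -2. Radius grows down the group as n (the outermost shell) increases.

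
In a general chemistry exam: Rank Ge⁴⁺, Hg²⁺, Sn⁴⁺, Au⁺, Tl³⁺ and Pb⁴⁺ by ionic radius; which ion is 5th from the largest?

Sn⁴⁺

Electron counts and nuclear charges: Ge⁴⁺ has 28 e⁻ (Z=32), Sn⁴⁺ has 46 e⁻ (Z=50), Pb⁴⁺ has 78 e⁻ (Z=82), Tl³⁺ has 78 e⁻ (Z=81), Hg²⁺ has 78 e⁻ (Z=80), Au⁺ has 78 e⁻ (Z=79). Ge⁴⁺ < Sn⁴⁺ (same group, 1 shell fewer); Sn⁴⁺ < Pb⁴⁺ (same group, 1 shell fewer); Pb⁴⁺ < Tl³⁺ (isoelectronic, higher Z=82 is smaller); Tl³⁺ < Hg²⁺ (isoelectronic, higher Z=81 is smaller); Hg²⁺ < Au⁺ (isoelectronic, higher Z=80 is smaller).
Full ascending order: Ge⁴⁺ < Sn⁴⁺ < Pb⁴⁺ < Tl³⁺ < Hg²⁺ < Au⁺. Counting from the largest, position 5 is Sn⁴⁺.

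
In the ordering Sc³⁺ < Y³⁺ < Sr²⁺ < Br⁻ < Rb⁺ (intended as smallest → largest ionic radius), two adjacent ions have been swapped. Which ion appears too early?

Compare adjacent ions: they are isoelectronic (36 e⁻) and Rb has more protons than Br (37 vs 35), making Rb⁺ smaller — yet in this increasing list Br⁻ sits before Rb⁺. Nothing else is reversed, so Br⁻ should move one place to the right.

Br⁻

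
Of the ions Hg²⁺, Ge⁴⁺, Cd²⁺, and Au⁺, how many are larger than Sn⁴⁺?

3

Ge⁴⁺ (Z=32, 28 e⁻), Sn⁴⁺ (Z=50, 46 e⁻), Cd²⁺ (Z=48, 46 e⁻), Hg²⁺ (Z=80, 78 e⁻), Au⁺ (Z=79, 78 e⁻). Ge⁴⁺ < Sn⁴⁺ (same group, 1 shell fewer); Sn⁴⁺ < Cd²⁺ (isoelectronic, higher Z=50 is smaller); Cd²⁺ < Hg²⁺ (same group, period 5 vs 6); Hg²⁺ < Au⁺ (isoelectronic, higher Z=80 is smaller).
Relative to Sn⁴⁺, the ions that are larger are Cd²⁺, Hg²⁺, Au⁺. That's 3.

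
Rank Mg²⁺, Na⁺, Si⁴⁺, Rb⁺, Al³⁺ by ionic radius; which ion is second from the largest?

Electron counts and nuclear charges: Si⁴⁺: 10 e⁻, Z=14, Al³⁺: 10 e⁻, Z=13, Mg²⁺: 10 e⁻, Z=12, Na⁺: 10 e⁻, Z=11, Rb⁺: 36 e⁻, Z=37. Si⁴⁺ < Al³⁺ (both 10 e⁻, Z=14>13); Al³⁺ < Mg²⁺ (both 10 e⁻, Z=13>12); Mg²⁺ < Na⁺ (isoelectronic, higher Z=12 is smaller); Na⁺ < Rb⁺ (same group, 2 shells fewer).
Ordering: Si⁴⁺ < Al³⁺ < Mg²⁺ < Na⁺ < Rb⁺. The second largest is Na⁺.

Na⁺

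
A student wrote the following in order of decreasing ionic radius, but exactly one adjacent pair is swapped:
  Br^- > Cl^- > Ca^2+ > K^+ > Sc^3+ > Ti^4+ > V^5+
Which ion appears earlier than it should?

The pair Ca^2+, K^+ is the wrong way round — they are isoelectronic (18 e⁻) and Ca has more protons than K (20 vs 19), making Ca^2+ smaller. All other adjacent pairs agree with periodic trends, so Ca^2+ is the misplaced ion.

Ca^2+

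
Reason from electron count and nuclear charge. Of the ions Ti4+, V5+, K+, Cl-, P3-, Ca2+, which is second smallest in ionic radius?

Isoelectronic series (18 e⁻ each). Size is set by nuclear charge: more protons means a smaller ion. V5+ (Z=23), Ti4+ (Z=22), Ca2+ (Z=20), K+ (Z=19), Cl- (Z=17), P3- (Z=15).
Full ascending order: V5+ < Ti4+ < Ca2+ < K+ < Cl- < P3-. Counting from the smallest, position 2 is Ti4+.

Ti4+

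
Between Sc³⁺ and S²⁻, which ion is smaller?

Sc³⁺

All of these have 18 electrons (isoelectronic). With the same electron cloud, the ion with the most protons pulls it in tightest. Nuclear charges: Sc³⁺ (Z=21), S²⁻ (Z=16). Highest Z is smallest.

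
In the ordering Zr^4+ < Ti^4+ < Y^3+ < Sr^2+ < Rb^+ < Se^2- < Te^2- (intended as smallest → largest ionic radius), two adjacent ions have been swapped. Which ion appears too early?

Zr^4+

Scanning neighbour by neighbour, only Zr^4+/Ti^4+ violates a trend: Ti^4+ and Zr^4+ are in one column with the same charge; the lighter period-4 ion has one fewer shell and is smaller. That makes Zr^4+ the one sitting a position early relative to where it belongs.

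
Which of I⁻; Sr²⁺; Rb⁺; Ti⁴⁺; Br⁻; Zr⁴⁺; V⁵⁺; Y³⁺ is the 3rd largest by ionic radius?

Work out protons and electrons: V⁵⁺ (Z=23, 18 e⁻), Ti⁴⁺ (Z=22, 18 e⁻), Zr⁴⁺ (Z=40, 36 e⁻), Y³⁺ (Z=39, 36 e⁻), Sr²⁺ (Z=38, 36 e⁻), Rb⁺ (Z=37, 36 e⁻), Br⁻ (Z=35, 36 e⁻), I⁻ (Z=53, 54 e⁻). V⁵⁺ < Ti⁴⁺ (both 18 e⁻, Z=23>22); Ti⁴⁺ < Zr⁴⁺ (same group, period 4 vs 5); Zr⁴⁺ < Y³⁺ (both 36 e⁻, Z=40>39); Y³⁺ < Sr²⁺ (isoelectronic, higher Z=39 is smaller); Sr²⁺ < Rb⁺ (both 36 e⁻, Z=38>37); Rb⁺ < Br⁻ (both 36 e⁻, Z=37>35); Br⁻ < I⁻ (same group, period 4 vs 5).
Full ascending order: V⁵⁺ < Ti⁴⁺ < Zr⁴⁺ < Y³⁺ < Sr²⁺ < Rb⁺ < Br⁻ < I⁻. Counting from the largest, position 3 is Rb⁺.

Rb⁺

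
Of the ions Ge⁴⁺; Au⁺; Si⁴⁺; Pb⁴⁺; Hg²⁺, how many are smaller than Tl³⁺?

3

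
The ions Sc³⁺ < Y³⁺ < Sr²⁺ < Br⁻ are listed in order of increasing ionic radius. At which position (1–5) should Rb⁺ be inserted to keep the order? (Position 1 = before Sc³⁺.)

Electron counts and nuclear charges: Sc³⁺: 18 e⁻, Z=21, Y³⁺: 36 e⁻, Z=39, Sr²⁺: 36 e⁻, Z=38, Rb⁺: 36 e⁻, Z=37, Br⁻: 36 e⁻, Z=35. Sc³⁺ < Y³⁺ (same group, period 4 vs 5); Y³⁺ < Sr²⁺ (both 36 e⁻, Z=39>38); Sr²⁺ < Rb⁺ (both 36 e⁻, Z=38>37); Rb⁺ < Br⁻ (isoelectronic, higher Z=37 is smaller).
The complete sequence is Sc³⁺ < Y³⁺ < Sr²⁺ < Rb⁺ < Br⁻. Rb⁺ sits at position 4.

4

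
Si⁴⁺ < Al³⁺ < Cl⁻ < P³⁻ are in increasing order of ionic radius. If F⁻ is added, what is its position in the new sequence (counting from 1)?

3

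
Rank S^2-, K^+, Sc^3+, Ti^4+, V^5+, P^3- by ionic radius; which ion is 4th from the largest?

All of these have 18 electrons (isoelectronic). With the same electron cloud, the ion with the most protons pulls it in tightest. Nuclear charges: V^5+ (Z=23), Ti^4+ (Z=22), Sc^3+ (Z=21), K^+ (Z=19), S^2- (Z=16), P^3- (Z=15). Highest Z is smallest.
That gives V^5+ < Ti^4+ < Sc^3+ < K^+ < S^2- < P^3-. From the largest end, number 4 is Sc^3+.

Sc^3+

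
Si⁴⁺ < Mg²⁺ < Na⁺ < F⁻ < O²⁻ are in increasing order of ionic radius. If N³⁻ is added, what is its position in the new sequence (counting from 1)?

These species are isoelectronic with 10 electrons. The only difference is the number of protons: Si⁴⁺ (Z=14), Mg²⁺ (Z=12), Na⁺ (Z=11), F⁻ (Z=9), O²⁻ (Z=8), N³⁻ (Z=7). The strongest nuclear pull (Si⁴⁺) gives the smallest ion.
The complete sequence is Si⁴⁺ < Mg²⁺ < Na⁺ < F⁻ < O²⁻ < N³⁻. N³⁻ sits at position 6.

6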